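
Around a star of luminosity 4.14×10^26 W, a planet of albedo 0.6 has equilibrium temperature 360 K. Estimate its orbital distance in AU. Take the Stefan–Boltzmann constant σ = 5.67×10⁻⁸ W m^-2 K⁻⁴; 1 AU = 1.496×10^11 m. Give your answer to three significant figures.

Energy balance gives S = 4σT⁴/(1−α) = 9523 W m^-2.
Then d = [L/(4πS)]^(1/2) = 5.882×10^10 m, i.e. 0.3932 AU.

0.393 AU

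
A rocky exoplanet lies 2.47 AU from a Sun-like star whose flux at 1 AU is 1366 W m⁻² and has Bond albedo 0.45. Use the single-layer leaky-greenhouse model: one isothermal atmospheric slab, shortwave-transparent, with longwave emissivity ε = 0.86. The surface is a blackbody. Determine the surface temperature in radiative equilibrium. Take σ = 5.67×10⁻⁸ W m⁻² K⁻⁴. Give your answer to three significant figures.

176 K

By the inverse-square law, S = 1366/2.47² = 223.9 W m⁻².
At the top of the atmosphere, σT_e⁴ = S(1−α)/4 = 30.79 W m⁻², giving T_e = 152.6 K.
For a single slab of emissivity ε, T_s⁴ = 2T_e⁴/(2−ε); thus T_s = 152.6·(1.754)^(1/4) = 175.7 K.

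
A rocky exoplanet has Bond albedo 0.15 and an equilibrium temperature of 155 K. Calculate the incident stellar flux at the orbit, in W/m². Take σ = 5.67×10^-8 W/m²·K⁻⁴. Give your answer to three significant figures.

From S(1−α)/4 = σT⁴: S = 4σT⁴/(1−α).
The emitted flux is σT⁴ = 32.73 W/m².
S = 4·32.73/0.85 = 154.0 W/m².

154 W/m²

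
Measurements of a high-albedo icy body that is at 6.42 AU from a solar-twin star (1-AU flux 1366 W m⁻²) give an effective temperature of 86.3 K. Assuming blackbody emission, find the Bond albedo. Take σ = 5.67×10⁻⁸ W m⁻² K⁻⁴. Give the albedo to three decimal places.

0.620

Irradiance scales as 1/d², so S = 1366 W m⁻² × (1/6.42)² = 33.14 W m⁻².
From σT⁴ = S(1−α)/4 we invert for α: 1−α = 4σT⁴/S.
4σT⁴ = 4·5.67×10⁻⁸·(86.3)⁴ = 12.58 W m⁻².
1−α = 12.58/33.14 = 0.3796, so α = 0.6204.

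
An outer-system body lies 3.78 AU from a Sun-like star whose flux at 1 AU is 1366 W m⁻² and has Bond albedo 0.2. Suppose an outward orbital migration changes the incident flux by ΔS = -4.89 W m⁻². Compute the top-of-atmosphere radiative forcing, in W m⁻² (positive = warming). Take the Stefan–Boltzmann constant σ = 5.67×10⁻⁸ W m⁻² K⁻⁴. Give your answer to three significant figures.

Irradiance scales as 1/d², so S = 1366 W m⁻² × (1/3.78)² = 95.60 W m⁻².
TOA radiative forcing: ΔF = (1−α)ΔS/4 = 0.8·(-4.89)/4 = -0.9780 W m⁻².

-0.978 W m⁻²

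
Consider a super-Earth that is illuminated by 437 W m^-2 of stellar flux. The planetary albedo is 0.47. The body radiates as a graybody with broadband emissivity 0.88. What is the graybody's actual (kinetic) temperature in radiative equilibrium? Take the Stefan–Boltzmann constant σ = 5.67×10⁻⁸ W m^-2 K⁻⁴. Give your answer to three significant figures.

Averaging over the sphere, the absorbed flux is S(1−α)/4 = 57.90 W m^-2.
Equating to εσT⁴ with ε = 0.88: T = (57.90/0.88σ)^(1/4) = 184.6 K.

185 kelvin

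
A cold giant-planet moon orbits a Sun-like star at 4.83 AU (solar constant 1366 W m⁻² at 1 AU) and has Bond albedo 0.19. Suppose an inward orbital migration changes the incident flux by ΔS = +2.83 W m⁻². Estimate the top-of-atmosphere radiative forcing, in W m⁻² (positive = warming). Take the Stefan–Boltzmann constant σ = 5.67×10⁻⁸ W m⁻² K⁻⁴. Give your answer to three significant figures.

0.573 W m⁻²

Irradiance scales as 1/d², so S = 1366 W m⁻² × (1/4.83)² = 58.55 W m⁻².
Only a fraction (1−α) is absorbed and it's spread over 4πR², so ΔF = (1−α)ΔS/4 = 0.5731 W m⁻².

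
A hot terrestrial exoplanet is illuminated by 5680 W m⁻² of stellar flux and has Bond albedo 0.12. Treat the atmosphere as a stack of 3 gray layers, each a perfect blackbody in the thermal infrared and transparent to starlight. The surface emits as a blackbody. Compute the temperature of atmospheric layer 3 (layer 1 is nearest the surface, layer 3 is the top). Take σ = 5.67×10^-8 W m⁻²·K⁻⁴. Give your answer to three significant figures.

385 K

The effective emission temperature is T_e = [S(1−α)/(4σ)]^¼ = 385.3 K.
The net upward flux σT_e⁴ is constant between every pair of levels, so T_k⁴ = (N+1−k)T_e⁴.
T_3 = (1)^(1/4)·385.3 = 385.3 K.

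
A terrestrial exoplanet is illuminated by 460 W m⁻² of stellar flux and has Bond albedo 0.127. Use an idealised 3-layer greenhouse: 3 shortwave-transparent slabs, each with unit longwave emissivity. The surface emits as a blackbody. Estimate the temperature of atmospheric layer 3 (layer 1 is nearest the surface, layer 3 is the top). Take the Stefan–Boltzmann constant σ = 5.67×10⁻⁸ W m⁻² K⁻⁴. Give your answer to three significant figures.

OLR = S(1−α)/4 = 100.4 W m⁻²; the top layer radiates at T_e = 205.1 K.
Each opaque layer satisfies 2T_j⁴ = T_{j−1}⁴ + T_{j+1}⁴, giving T_k⁴ = (N+1−k)T_e⁴.
With k = 3: T_3 = (3+1−3)^¼·205.1 K = 205.1 K.

205 kelvin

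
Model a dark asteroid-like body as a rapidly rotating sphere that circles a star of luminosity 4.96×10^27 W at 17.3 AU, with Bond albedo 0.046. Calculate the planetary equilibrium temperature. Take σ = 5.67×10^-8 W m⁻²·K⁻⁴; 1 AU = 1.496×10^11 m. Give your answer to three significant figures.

Orbital distance: d = 17.3 AU = 2.588×10^12 m.
Flux at the orbit: S = L/(4πd²) = 4.96×10^27/(4π·(2.59×10^12)²) = 58.93 W m⁻².
Averaging over the sphere, the absorbed flux is S(1−α)/4 = 14.05 W m⁻².
Set σT⁴ = 14.05 → T = (14.05/σ)^(1/4) = 125.5 K.

125 kelvin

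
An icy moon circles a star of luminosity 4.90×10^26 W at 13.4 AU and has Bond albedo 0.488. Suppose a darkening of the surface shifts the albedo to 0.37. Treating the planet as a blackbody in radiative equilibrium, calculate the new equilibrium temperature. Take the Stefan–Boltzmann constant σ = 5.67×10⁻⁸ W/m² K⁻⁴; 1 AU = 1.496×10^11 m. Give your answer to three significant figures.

d = 13.4 × 1.496×10^11 m = 2.005×10^12 m.
S = L/(4πd²) = 9.703 W/m².
New equilibrium: T₂ = [(1−0.37)·9.703/(4σ)]^(1/4) = 72.05 K.

72.1 K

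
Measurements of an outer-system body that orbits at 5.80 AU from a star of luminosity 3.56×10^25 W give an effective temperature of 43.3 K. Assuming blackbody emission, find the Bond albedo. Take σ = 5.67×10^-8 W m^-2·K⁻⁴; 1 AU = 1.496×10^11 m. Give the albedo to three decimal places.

Orbital distance: d = 5.80 AU = 8.677×10^11 m.
S = L/(4πd²) = 3.763 W m^-2.
Rearranging the radiative balance, α = 1 − 4σT⁴/S.
σT⁴ = 0.1993 W m^-2, so 4σT⁴ = 0.7973 W m^-2.
Hence α = 1 − 0.7973/3.763 = 0.7881.

0.788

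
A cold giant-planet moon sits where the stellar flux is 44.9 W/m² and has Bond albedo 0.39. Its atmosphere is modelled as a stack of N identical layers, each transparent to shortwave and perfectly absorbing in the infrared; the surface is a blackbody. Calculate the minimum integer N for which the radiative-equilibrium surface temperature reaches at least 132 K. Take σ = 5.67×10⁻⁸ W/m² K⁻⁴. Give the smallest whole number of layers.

2

OLR = S(1−α)/4 = 6.847 W/m²; the top layer radiates at T_e = 104.8 K.
Since T_s⁴ = (N+1)T_e⁴, we need N ≥ (T_s/T_e)⁴ − 1 = 1.514.
The minimum whole number is N = 2.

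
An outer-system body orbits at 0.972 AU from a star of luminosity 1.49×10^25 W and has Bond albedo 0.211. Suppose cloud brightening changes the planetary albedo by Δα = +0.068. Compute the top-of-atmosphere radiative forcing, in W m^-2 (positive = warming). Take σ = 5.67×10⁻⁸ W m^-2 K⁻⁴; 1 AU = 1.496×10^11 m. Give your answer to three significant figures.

Orbital distance: d = 0.972 AU = 1.454×10^11 m.
S = L/(4πd²) = 56.08 W m^-2.
ΔF = −(S/4)Δα = −(56.08/4)×(+0.068) = -0.9533 W m^-2.

-0.953 W m^-2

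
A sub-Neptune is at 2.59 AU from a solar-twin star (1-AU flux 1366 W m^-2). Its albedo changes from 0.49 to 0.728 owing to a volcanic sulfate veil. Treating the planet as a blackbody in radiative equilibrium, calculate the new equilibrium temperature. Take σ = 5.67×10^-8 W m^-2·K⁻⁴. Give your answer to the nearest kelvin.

125 K

Flux at the orbit: S = 1366/(2.59)² = 203.6 W m^-2.
New equilibrium: T₂ = [(1−0.728)·203.6/(4σ)]^(1/4) = 125.0 K.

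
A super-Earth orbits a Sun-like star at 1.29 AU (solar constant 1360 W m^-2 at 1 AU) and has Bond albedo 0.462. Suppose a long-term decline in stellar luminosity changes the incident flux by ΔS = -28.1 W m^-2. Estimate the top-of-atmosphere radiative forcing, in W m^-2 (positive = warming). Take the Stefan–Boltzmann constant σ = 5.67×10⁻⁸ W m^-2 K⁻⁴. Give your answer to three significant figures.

-3.78 W m^-2

By the inverse-square law, S = 1360/1.29² = 817.3 W m^-2.
Only a fraction (1−α) is absorbed and it's spread over 4πR², so ΔF = (1−α)ΔS/4 = -3.779 W m^-2.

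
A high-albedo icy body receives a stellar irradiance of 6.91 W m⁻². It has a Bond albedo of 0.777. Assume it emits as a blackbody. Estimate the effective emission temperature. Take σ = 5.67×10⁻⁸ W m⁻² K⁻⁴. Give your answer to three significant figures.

51.1 K

Averaging over the sphere, the absorbed flux is S(1−α)/4 = 0.3852 W m⁻².
Balancing against σT⁴: T = (0.3852/5.67×10⁻⁸)^(1/4) = 51.05 K.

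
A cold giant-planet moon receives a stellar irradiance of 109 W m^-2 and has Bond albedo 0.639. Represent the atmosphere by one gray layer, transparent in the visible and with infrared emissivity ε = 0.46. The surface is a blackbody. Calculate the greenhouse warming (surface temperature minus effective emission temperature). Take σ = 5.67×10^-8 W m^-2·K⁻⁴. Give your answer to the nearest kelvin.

8 K

At the top of the atmosphere, σT_e⁴ = S(1−α)/4 = 9.837 W m^-2, giving T_e = 114.8 K.
For a single slab of emissivity ε, T_s⁴ = 2T_e⁴/(2−ε); thus T_s = 114.8·(1.299)^(1/4) = 122.5 K.
The atmosphere warms the surface by 7.750 K.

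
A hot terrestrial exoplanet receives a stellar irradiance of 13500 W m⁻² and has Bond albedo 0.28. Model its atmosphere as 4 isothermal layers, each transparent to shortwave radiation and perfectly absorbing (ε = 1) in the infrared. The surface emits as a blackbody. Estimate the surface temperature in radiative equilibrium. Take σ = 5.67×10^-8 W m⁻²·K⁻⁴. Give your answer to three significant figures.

The effective emission temperature is T_e = [S(1−α)/(4σ)]^¼ = 455.0 K.
Layer-by-layer balance gives σT_s⁴ = (N+1)σT_e⁴, so T_s = 5^¼·455.0 = 680.4 K.

680 K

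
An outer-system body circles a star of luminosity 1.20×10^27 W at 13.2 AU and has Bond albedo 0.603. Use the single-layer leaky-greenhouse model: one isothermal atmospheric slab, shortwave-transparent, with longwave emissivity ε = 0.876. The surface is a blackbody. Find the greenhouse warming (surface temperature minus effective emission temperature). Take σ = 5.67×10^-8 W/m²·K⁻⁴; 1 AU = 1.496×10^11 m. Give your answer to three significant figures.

d = 13.2 × 1.496×10^11 m = 1.975×10^12 m.
S = L/(4πd²) = 24.49 W/m².
The planet radiates to space at T_e = [S(1−α)/(4σ)]^(1/4) = 80.91 K.
For a single slab of emissivity ε, T_s⁴ = 2T_e⁴/(2−ε); thus T_s = 80.91·(1.779)^(1/4) = 93.45 K.
T_s − T_e = 93.45 − 80.91 = 12.54 K.

12.5 K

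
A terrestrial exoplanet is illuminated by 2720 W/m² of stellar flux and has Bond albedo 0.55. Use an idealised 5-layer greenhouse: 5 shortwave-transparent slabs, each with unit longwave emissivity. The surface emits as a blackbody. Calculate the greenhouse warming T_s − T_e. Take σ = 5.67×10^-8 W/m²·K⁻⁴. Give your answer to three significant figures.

The effective emission temperature is T_e = [S(1−α)/(4σ)]^¼ = 271.0 K.
T_s = (N+1)^(1/4)·T_e = 424.2 K.
Warming: T_s − T_e = 153.2 K.

153 kelvin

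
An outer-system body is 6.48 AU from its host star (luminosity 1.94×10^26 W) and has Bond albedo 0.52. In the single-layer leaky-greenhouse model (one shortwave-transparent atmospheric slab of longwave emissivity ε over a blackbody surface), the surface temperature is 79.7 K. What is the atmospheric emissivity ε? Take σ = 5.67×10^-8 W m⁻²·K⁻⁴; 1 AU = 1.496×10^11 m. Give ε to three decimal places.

0.277

Orbital distance: d = 6.48 AU = 9.694×10^11 m.
S = L/(4πd²) = 16.43 W m⁻².
Effective temperature: T_e = [S(1−α)/(4σ)]^(1/4) = 76.79 K.
Inverting T_s⁴ = 2T_e⁴/(2−ε): (T_e/T_s)⁴ = 0.8617, so ε = 2(1 − 0.8617) = 0.2766.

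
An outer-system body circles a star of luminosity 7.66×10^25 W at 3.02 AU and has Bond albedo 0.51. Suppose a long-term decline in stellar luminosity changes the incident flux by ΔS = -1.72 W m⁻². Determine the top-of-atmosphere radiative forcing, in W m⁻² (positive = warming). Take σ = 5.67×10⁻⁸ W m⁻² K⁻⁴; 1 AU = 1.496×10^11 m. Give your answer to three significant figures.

-0.211 W m⁻²

Orbital distance: d = 3.02 AU = 4.518×10^11 m.
Spreading L over a sphere of radius d: S = 7.66×10^25/(4π·4.52×10^11²) = 29.86 W m⁻².
TOA radiative forcing: ΔF = (1−α)ΔS/4 = 0.49·(-1.72)/4 = -0.2107 W m⁻².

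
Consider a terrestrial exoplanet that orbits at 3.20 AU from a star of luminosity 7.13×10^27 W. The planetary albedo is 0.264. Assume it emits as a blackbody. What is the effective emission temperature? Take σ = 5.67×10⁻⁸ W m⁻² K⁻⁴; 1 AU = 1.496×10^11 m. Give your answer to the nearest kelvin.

d = 3.20 × 1.496×10^11 m = 4.787×10^11 m.
S = L/(4πd²) = 2476 W m⁻².
Absorbed flux (global mean): S(1−α)/4 = 2476·0.736/4 = 455.5 W m⁻².
In equilibrium σT⁴ equals this, so T = 299.4 K.

299 K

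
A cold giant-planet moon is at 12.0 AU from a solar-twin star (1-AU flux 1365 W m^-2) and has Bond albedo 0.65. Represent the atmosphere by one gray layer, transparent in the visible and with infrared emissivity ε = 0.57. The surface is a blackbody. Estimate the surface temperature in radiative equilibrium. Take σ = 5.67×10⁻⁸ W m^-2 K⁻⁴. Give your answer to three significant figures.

67.3 K

Irradiance scales as 1/d², so S = 1365 W m^-2 × (1/12.0)² = 9.479 W m^-2.
Effective emission temperature (TOA balance): σT_e⁴ = S(1−α)/4 = 0.8294 W m^-2 → T_e = 61.84 K.
Surface balance with a leaky layer gives σT_s⁴ = σT_e⁴·2/(2−ε), so T_s = T_e·[2/(2−0.57)]^(1/4) = 67.25 K.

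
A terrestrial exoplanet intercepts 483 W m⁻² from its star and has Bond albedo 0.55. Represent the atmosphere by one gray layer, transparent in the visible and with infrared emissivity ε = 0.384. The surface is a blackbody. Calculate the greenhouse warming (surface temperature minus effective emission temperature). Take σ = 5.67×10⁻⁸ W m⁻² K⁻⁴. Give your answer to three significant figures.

9.63 K

At the top of the atmosphere, σT_e⁴ = S(1−α)/4 = 54.34 W m⁻², giving T_e = 175.9 K.
For a single slab of emissivity ε, T_s⁴ = 2T_e⁴/(2−ε); thus T_s = 175.9·(1.238)^(1/4) = 185.6 K.
Greenhouse warming: T_s − T_e = 9.632 K.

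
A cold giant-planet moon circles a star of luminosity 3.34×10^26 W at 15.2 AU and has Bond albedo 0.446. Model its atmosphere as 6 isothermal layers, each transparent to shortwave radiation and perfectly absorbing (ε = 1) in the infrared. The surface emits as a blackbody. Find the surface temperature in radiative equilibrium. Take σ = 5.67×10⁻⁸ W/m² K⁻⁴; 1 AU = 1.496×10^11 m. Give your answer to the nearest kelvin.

97 kelvin

Orbital distance: d = 15.2 AU = 2.274×10^12 m.
Spreading L over a sphere of radius d: S = 3.34×10^26/(4π·2.27×10^12²) = 5.140 W/m².
The effective emission temperature is T_e = [S(1−α)/(4σ)]^¼ = 59.53 K.
For an N-layer opaque stack, T_s⁴ = (N+1)T_e⁴, hence T_s = (7)^(1/4)×59.53 K = 96.83 K.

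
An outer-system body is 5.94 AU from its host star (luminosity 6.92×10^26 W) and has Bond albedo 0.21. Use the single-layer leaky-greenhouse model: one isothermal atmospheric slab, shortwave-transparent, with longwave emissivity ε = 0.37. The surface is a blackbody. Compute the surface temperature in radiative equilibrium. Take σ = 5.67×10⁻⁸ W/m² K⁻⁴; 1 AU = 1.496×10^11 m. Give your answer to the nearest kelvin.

131 kelvin

d = 5.94 × 1.496×10^11 m = 8.886×10^11 m.
S = L/(4πd²) = 69.74 W/m².
The planet radiates to space at T_e = [S(1−α)/(4σ)]^(1/4) = 124.8 K.
For a single slab of emissivity ε, T_s⁴ = 2T_e⁴/(2−ε); thus T_s = 124.8·(1.227)^(1/4) = 131.4 K.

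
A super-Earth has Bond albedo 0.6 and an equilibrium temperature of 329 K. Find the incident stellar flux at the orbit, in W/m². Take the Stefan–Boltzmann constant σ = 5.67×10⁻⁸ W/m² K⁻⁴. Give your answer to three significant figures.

Invert the energy balance for S: S = 4σT⁴/(1−α).
The emitted flux is σT⁴ = 664.3 W/m².
S = 4·664.3/0.4 = 6643 W/m².

6640 W/m²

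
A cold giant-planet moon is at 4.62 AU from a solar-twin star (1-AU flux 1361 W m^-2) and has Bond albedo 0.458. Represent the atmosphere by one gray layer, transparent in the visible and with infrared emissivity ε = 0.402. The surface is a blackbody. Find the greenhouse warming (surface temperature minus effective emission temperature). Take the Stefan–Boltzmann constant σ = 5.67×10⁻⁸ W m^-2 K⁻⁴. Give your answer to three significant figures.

6.41 kelvin

Irradiance scales as 1/d², so S = 1361 W m^-2 × (1/4.62)² = 63.76 W m^-2.
Effective emission temperature (TOA balance): σT_e⁴ = S(1−α)/4 = 8.640 W m^-2 → T_e = 111.1 K.
Surface balance with a leaky layer gives σT_s⁴ = σT_e⁴·2/(2−ε), so T_s = T_e·[2/(2−0.402)]^(1/4) = 117.5 K.
Greenhouse warming: T_s − T_e = 6.411 K.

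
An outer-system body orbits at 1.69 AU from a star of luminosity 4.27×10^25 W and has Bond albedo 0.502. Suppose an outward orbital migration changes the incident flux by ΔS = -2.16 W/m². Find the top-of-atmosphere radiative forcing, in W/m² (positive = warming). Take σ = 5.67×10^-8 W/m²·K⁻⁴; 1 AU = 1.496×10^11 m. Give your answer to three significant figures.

-0.269 W/m²

Orbital distance: d = 1.69 AU = 2.528×10^11 m.
Spreading L over a sphere of radius d: S = 4.27×10^25/(4π·2.53×10^11²) = 53.16 W/m².
Only a fraction (1−α) is absorbed and it's spread over 4πR², so ΔF = (1−α)ΔS/4 = -0.2689 W/m².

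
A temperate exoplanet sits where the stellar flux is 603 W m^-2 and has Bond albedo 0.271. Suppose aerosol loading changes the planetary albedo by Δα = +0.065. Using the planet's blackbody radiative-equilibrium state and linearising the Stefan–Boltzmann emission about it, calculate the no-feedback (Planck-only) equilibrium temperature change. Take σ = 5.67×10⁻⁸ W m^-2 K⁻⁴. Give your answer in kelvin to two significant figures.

The baseline emission temperature is T_e = 209.8 K.
TOA radiative forcing: ΔF = −S·Δα/4 = −603.0·(+0.065)/4 = -9.799 W m^-2.
Planck response: λ_P = 4σT_e³ = 4·5.67×10⁻⁸·(209.8)³ = 2.095 W m^-2/K.
Hence the no-feedback warming is ΔF/(4σT_e³) = -4.68 K.

-4.7 kelvin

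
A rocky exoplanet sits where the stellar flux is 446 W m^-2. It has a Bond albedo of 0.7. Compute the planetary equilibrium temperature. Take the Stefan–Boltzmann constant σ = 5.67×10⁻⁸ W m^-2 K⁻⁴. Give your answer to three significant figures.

156 K

Averaging over the sphere, the absorbed flux is S(1−α)/4 = 33.45 W m^-2.
Balancing against σT⁴: T = (33.45/5.67×10⁻⁸)^(1/4) = 155.8 K.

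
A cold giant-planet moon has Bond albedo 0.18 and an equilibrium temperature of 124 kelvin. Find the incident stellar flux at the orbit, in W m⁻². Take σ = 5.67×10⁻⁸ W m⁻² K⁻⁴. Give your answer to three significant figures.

65.4 W m⁻²

From S(1−α)/4 = σT⁴: S = 4σT⁴/(1−α).
The emitted flux is σT⁴ = 13.41 W m⁻².
S = 4·13.41/0.82 = 65.39 W m⁻².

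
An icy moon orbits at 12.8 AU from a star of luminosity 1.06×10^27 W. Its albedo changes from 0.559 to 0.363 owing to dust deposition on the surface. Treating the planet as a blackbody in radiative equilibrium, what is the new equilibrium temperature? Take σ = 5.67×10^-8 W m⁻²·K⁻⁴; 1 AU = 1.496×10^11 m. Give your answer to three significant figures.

Orbital distance: d = 12.8 AU = 1.915×10^12 m.
S = L/(4πd²) = 23.00 W m⁻².
With the new albedo, S(1−α₂)/4 = 3.663 W m⁻², so T₂ = 89.66 K.

89.7 K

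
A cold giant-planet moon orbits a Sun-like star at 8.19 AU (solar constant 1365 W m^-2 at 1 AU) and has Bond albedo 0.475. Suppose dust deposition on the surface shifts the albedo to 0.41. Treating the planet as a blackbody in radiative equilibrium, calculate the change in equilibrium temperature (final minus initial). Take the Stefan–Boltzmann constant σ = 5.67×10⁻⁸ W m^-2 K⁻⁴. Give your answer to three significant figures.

By the inverse-square law, S = 1365/8.19² = 20.35 W m^-2.
With α = 0.475, T₁ = 82.85 K.
Final:   T₂ = [S(1−0.41)/(4σ)]^(1/4) = 85.30 K.
ΔT = T₂ − T₁ = 2.453 K.

2.45 kelvin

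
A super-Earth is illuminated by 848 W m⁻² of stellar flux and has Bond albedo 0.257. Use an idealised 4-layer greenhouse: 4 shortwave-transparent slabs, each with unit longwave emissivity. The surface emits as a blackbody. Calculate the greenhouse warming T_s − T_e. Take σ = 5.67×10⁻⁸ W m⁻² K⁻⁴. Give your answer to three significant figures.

114 K

The effective emission temperature is T_e = [S(1−α)/(4σ)]^¼ = 229.6 K.
T_s = (N+1)^(1/4)·T_e = 343.3 K.
Warming: T_s − T_e = 113.7 K.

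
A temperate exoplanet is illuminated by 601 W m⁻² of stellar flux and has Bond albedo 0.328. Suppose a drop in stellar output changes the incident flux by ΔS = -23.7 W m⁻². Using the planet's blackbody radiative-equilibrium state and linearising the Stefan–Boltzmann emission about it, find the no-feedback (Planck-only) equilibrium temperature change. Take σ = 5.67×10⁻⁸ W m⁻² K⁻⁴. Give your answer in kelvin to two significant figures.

Unperturbed T_e = [601.0·(1−0.328)/(4σ)]^¼ = 205.4 K.
ΔF = Δ[S(1−α)]/4 = (1−0.328)·-23.7/4 = -3.982 W m⁻².
Linearising σT⁴ gives d(σT⁴)/dT = 4σT_e³ = 1.966 W m⁻² per K.
So ΔT₀ = -3.982/1.966 = -2.03 K.

-2.0 kelvin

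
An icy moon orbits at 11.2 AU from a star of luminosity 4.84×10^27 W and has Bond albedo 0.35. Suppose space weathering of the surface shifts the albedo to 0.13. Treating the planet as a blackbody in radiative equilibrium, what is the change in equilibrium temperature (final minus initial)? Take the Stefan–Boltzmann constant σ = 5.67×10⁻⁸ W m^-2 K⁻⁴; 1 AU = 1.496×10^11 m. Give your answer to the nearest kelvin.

d = 11.2 × 1.496×10^11 m = 1.676×10^12 m.
Spreading L over a sphere of radius d: S = 4.84×10^27/(4π·1.68×10^12²) = 137.2 W m^-2.
With α = 0.35, T₁ = 140.8 K.
Final:   T₂ = [S(1−0.13)/(4σ)]^(1/4) = 151.5 K.
ΔT = T₂ − T₁ = 10.65 K.

11 K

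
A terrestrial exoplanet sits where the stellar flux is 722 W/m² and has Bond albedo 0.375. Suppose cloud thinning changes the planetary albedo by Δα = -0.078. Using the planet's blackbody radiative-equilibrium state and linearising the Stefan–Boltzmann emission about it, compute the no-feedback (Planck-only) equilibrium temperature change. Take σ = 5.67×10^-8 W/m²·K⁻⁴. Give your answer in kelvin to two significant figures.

6.6 K

Reference equilibrium: T_e = [S(1−α)/(4σ)]^(1/4) = 211.2 K.
ΔF = −(S/4)Δα = −(722.0/4)×(-0.078) = 14.08 W/m².
The Planck feedback parameter is 4σT_e³ = 2.137 W/m²/K.
ΔT₀ = ΔF/λ_P = 14.08/2.137 = 6.59 K.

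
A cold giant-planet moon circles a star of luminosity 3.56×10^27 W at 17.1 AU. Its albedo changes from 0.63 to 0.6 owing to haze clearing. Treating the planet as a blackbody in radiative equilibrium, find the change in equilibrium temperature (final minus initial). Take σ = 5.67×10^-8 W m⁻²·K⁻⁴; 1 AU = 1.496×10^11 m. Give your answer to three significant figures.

d = 17.1 × 1.496×10^11 m = 2.558×10^12 m.
Flux at the orbit: S = L/(4πd²) = 3.56×10^27/(4π·(2.56×10^12)²) = 43.29 W m⁻².
With α = 0.63, T₁ = 91.67 K.
With α = 0.6, T₂ = 93.48 K.
ΔT = T₂ − T₁ = 1.804 K.

1.80 kelvin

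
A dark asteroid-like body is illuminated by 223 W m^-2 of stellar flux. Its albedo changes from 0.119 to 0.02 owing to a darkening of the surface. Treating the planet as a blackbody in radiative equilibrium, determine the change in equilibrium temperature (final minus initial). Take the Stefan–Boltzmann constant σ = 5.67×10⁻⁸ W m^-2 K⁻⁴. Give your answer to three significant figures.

Initial: T₁ = [S(1−0.119)/(4σ)]^(1/4) = 171.6 K.
After:  T₂ = [223.0·0.98/(4σ)]^(1/4) = 176.2 K.
ΔT = T₂ − T₁ = 4.629 K.

4.63 kelvin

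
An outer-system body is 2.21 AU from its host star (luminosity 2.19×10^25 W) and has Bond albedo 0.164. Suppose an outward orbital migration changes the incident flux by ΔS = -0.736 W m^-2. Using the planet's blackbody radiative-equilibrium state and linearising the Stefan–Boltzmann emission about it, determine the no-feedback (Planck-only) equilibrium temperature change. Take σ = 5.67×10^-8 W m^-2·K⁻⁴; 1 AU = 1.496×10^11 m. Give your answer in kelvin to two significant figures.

-1.0 K

d = 2.21 × 1.496×10^11 m = 3.306×10^11 m.
Flux at the orbit: S = L/(4πd²) = 2.19×10^25/(4π·(3.31×10^11)²) = 15.94 W m^-2.
Reference equilibrium: T_e = [S(1−α)/(4σ)]^(1/4) = 87.56 K.
TOA radiative forcing: ΔF = (1−α)ΔS/4 = 0.836·(-0.736)/4 = -0.1538 W m^-2.
Planck response: λ_P = 4σT_e³ = 4·5.67×10⁻⁸·(87.56)³ = 0.1522 W m^-2/K.
So ΔT₀ = -0.1538/0.1522 = -1.01 K.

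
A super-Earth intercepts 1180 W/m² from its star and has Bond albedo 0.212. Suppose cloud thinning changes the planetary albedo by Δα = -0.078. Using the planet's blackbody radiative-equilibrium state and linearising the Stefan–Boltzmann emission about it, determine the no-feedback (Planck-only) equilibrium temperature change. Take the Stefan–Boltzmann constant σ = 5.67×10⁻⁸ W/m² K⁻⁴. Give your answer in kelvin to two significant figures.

6.3 K

Reference equilibrium: T_e = [S(1−α)/(4σ)]^(1/4) = 253.0 K.
TOA radiative forcing: ΔF = −S·Δα/4 = −1180·(-0.078)/4 = 23.01 W/m².
Planck response: λ_P = 4σT_e³ = 4·5.67×10⁻⁸·(253.0)³ = 3.675 W/m²/K.
Hence the no-feedback warming is ΔF/(4σT_e³) = 6.26 K.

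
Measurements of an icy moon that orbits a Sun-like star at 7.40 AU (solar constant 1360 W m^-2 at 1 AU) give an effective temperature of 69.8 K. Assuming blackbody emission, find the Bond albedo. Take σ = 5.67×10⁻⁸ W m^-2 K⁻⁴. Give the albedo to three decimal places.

By the inverse-square law, S = 1360/7.40² = 24.84 W m^-2.
From σT⁴ = S(1−α)/4 we invert for α: 1−α = 4σT⁴/S.
4σT⁴ = 4·5.67×10⁻⁸·(69.8)⁴ = 5.384 W m^-2.
Hence α = 1 − 5.384/24.84 = 0.7832.

0.783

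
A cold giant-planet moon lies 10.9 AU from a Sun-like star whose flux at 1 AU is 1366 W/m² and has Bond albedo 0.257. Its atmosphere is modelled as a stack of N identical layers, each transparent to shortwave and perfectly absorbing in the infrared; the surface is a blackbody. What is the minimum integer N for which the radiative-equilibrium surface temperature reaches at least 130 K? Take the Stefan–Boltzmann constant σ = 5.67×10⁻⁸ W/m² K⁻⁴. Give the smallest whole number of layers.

7

Flux at the orbit: S = 1366/(10.9)² = 11.50 W/m².
OLR = S(1−α)/4 = 2.136 W/m²; the top layer radiates at T_e = 78.34 K.
Need (N+1)T_e⁴ ≥ T_s⁴, i.e. N+1 ≥ (130/78.34)⁴ = 7.583.
So N ≥ 6.583; the smallest integer is N = 7.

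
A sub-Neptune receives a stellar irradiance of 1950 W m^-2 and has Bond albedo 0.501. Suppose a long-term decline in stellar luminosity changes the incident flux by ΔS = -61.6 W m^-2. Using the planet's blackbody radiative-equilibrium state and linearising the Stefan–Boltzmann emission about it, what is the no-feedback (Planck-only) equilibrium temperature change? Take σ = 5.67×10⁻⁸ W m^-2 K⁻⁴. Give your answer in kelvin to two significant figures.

The baseline emission temperature is T_e = 255.9 K.
ΔF = Δ[S(1−α)]/4 = (1−0.501)·-61.6/4 = -7.685 W m^-2.
The Planck feedback parameter is 4σT_e³ = 3.802 W m^-2/K.
Hence the no-feedback warming is ΔF/(4σT_e³) = -2.02 K.

-2.0 K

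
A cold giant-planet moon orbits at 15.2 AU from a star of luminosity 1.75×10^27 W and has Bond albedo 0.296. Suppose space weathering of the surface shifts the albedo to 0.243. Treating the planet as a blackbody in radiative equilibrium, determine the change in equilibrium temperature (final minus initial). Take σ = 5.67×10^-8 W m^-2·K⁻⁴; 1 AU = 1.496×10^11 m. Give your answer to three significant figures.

d = 15.2 × 1.496×10^11 m = 2.274×10^12 m.
S = L/(4πd²) = 26.93 W m^-2.
With α = 0.296, T₁ = 95.62 K.
Final:   T₂ = [S(1−0.243)/(4σ)]^(1/4) = 97.37 K.
Change: 97.37 − 95.62 = 1.751 K.

1.75 K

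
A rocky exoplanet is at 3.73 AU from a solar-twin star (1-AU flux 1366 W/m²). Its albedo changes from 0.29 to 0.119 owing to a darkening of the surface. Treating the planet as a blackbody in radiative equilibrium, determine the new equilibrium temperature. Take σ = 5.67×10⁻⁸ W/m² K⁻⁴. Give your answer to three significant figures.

140 K

Irradiance scales as 1/d², so S = 1366 W/m² × (1/3.73)² = 98.18 W/m².
T₂ = [S(1−α₂)/(4σ)]^(1/4) = [98.18·0.881/(4σ)]^(1/4) = 139.7 K.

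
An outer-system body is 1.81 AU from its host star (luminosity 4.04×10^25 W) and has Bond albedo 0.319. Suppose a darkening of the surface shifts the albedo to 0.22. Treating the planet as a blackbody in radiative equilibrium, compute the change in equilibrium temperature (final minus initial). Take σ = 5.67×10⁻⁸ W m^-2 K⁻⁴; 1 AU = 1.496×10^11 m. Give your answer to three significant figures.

Orbital distance: d = 1.81 AU = 2.708×10^11 m.
Flux at the orbit: S = L/(4πd²) = 4.04×10^25/(4π·(2.71×10^11)²) = 43.85 W m^-2.
With α = 0.319, T₁ = 107.1 K.
After:  T₂ = [43.85·0.78/(4σ)]^(1/4) = 110.8 K.
ΔT = T₂ − T₁ = 3.697 K.

3.70 K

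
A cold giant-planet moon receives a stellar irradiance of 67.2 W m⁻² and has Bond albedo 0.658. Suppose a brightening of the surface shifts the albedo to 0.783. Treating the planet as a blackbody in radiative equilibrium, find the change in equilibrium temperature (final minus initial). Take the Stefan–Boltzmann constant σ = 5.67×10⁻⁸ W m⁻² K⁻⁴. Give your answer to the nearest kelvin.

Before: T₁ = [67.20·0.342/(4σ)]^(1/4) = 100.3 K.
After:  T₂ = [67.20·0.217/(4σ)]^(1/4) = 89.55 K.
Change: 89.55 − 100.3 = -10.79 K.

-11 K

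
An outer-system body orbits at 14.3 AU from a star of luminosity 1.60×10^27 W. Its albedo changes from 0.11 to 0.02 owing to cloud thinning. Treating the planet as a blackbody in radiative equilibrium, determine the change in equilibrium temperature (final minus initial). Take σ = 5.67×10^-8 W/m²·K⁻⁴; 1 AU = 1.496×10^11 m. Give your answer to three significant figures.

2.49 K

Orbital distance: d = 14.3 AU = 2.139×10^12 m.
Spreading L over a sphere of radius d: S = 1.60×10^27/(4π·2.14×10^12²) = 27.82 W/m².
Initial: T₁ = [S(1−0.11)/(4σ)]^(1/4) = 102.2 K.
Final:   T₂ = [S(1−0.02)/(4σ)]^(1/4) = 104.7 K.
ΔT = T₂ − T₁ = 2.492 K.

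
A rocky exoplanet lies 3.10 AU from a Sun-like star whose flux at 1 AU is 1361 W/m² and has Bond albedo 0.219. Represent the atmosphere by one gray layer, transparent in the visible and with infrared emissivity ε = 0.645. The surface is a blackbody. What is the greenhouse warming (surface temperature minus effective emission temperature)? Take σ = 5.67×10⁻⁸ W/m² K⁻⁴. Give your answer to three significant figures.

By the inverse-square law, S = 1361/3.10² = 141.6 W/m².
At the top of the atmosphere, σT_e⁴ = S(1−α)/4 = 27.65 W/m², giving T_e = 148.6 K.
Surface balance with a leaky layer gives σT_s⁴ = σT_e⁴·2/(2−ε), so T_s = T_e·[2/(2−0.645)]^(1/4) = 163.8 K.
The atmosphere warms the surface by 15.19 K.

15.2 kelvin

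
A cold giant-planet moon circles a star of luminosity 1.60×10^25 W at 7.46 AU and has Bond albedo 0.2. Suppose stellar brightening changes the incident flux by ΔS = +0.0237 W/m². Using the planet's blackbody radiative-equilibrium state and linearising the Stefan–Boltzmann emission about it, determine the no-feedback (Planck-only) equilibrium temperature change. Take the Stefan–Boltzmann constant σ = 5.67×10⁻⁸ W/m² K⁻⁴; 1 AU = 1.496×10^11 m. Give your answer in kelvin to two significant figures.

0.25 K

Orbital distance: d = 7.46 AU = 1.116×10^12 m.
Flux at the orbit: S = L/(4πd²) = 1.60×10^25/(4π·(1.12×10^12)²) = 1.022 W/m².
Unperturbed T_e = [1.022·(1−0.2)/(4σ)]^¼ = 43.58 K.
ΔF = Δ[S(1−α)]/4 = (1−0.2)·+0.0237/4 = 0.004740 W/m².
The Planck feedback parameter is 4σT_e³ = 0.01877 W/m²/K.
ΔT₀ = ΔF/λ_P = 0.004740/0.01877 = 0.253 K.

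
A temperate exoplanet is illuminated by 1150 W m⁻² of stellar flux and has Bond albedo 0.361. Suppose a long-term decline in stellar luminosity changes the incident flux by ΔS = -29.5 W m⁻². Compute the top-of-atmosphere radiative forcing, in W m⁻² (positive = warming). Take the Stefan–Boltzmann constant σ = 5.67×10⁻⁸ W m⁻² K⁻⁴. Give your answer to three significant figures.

-4.71 W m⁻²

TOA radiative forcing: ΔF = (1−α)ΔS/4 = 0.639·(-29.5)/4 = -4.713 W m⁻².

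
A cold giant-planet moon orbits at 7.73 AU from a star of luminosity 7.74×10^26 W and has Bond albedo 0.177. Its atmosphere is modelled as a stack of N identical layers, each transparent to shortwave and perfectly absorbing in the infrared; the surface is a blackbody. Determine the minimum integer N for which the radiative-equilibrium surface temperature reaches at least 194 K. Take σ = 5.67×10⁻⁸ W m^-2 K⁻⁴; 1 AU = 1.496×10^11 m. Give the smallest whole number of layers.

Orbital distance: d = 7.73 AU = 1.156×10^12 m.
Flux at the orbit: S = L/(4πd²) = 7.74×10^26/(4π·(1.16×10^12)²) = 46.06 W m^-2.
The effective emission temperature is T_e = [S(1−α)/(4σ)]^¼ = 113.7 K.
Need (N+1)T_e⁴ ≥ T_s⁴, i.e. N+1 ≥ (194/113.7)⁴ = 8.475.
So N ≥ 7.475; the smallest integer is N = 8.

8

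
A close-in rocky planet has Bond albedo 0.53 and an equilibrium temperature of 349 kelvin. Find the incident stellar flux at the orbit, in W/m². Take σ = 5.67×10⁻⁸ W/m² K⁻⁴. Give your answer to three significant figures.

From S(1−α)/4 = σT⁴: S = 4σT⁴/(1−α).
The emitted flux is σT⁴ = 841.2 W/m².
S = 4·841.2/0.47 = 7159 W/m².

7160 W/m²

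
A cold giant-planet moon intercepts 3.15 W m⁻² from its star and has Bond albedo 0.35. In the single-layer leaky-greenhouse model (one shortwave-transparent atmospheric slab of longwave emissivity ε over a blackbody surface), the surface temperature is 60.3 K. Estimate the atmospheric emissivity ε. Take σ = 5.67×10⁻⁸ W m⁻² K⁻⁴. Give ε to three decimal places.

Effective temperature: T_e = [S(1−α)/(4σ)]^(1/4) = 54.81 K.
Since (2−ε)/2 = (T_e/T_s)⁴ = 0.6828, ε = 0.6343.

0.634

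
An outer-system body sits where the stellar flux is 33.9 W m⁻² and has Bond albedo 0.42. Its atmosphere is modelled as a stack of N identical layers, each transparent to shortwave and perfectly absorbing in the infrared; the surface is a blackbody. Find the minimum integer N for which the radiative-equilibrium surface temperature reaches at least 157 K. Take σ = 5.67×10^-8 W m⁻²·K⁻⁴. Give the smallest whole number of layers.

7

The effective emission temperature is T_e = [S(1−α)/(4σ)]^¼ = 96.49 K.
T_s = (N+1)^(1/4)·T_e ≥ 157 K requires N+1 ≥ (T_s/T_e)⁴ = (157/96.49)⁴ = 7.008.
The minimum whole number is N = 7.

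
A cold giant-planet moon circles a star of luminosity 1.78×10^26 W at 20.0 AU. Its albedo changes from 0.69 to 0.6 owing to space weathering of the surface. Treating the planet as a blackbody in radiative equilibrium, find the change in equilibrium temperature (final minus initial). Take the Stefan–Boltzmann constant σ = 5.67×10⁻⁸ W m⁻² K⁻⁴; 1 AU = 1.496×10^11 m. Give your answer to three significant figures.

d = 20.0 × 1.496×10^11 m = 2.992×10^12 m.
Spreading L over a sphere of radius d: S = 1.78×10^26/(4π·2.99×10^12²) = 1.582 W m⁻².
With α = 0.69, T₁ = 38.35 K.
Final:   T₂ = [S(1−0.6)/(4σ)]^(1/4) = 40.87 K.
ΔT = T₂ − T₁ = 2.523 K.

2.52 kelvin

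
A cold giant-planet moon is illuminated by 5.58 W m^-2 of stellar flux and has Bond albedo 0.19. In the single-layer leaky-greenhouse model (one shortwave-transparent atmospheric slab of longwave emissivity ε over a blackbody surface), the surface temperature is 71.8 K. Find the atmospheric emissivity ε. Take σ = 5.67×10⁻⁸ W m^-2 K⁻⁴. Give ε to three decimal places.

TOA balance gives T_e = 66.81 K.
Since (2−ε)/2 = (T_e/T_s)⁴ = 0.7499, ε = 0.5003.

0.500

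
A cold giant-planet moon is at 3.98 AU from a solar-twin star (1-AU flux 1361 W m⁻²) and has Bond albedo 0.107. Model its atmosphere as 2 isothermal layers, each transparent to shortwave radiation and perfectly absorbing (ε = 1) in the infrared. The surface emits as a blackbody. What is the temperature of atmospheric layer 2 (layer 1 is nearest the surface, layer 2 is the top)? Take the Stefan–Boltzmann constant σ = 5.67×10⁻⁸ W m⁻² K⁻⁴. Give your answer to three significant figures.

136 K

By the inverse-square law, S = 1361/3.98² = 85.92 W m⁻².
Top-of-atmosphere balance: σT_e⁴ = S(1−α)/4 = 19.18 W m⁻² → T_e = 135.6 K.
The net upward flux σT_e⁴ is constant between every pair of levels, so T_k⁴ = (N+1−k)T_e⁴.
T_2 = (1)^(1/4)·135.6 = 135.6 K.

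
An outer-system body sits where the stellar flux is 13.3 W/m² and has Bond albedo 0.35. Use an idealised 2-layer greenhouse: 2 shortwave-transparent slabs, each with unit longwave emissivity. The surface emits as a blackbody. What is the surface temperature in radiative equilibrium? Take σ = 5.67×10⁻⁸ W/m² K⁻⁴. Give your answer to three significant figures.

103 kelvin

The effective emission temperature is T_e = [S(1−α)/(4σ)]^¼ = 78.57 K.
Layer-by-layer balance gives σT_s⁴ = (N+1)σT_e⁴, so T_s = 3^¼·78.57 = 103.4 K.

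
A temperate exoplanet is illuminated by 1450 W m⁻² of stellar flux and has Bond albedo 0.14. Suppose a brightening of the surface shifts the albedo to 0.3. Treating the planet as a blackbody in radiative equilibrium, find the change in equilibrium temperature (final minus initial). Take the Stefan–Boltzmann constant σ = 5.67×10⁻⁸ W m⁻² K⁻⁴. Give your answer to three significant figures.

-13.7 K

Initial: T₁ = [S(1−0.14)/(4σ)]^(1/4) = 272.3 K.
Final:   T₂ = [S(1−0.3)/(4σ)]^(1/4) = 258.6 K.
ΔT = T₂ − T₁ = -13.66 K.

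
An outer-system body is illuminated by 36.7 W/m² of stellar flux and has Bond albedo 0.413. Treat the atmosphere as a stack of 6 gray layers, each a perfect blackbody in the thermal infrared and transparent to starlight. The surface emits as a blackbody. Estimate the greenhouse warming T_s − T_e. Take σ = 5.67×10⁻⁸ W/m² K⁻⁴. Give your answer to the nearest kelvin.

62 K

The effective emission temperature is T_e = [S(1−α)/(4σ)]^¼ = 98.72 K.
Surface: T_s = (7)^¼·T_e = 160.6 K.
So the greenhouse effect raises the surface by 160.6 − 98.72 = 61.86 K.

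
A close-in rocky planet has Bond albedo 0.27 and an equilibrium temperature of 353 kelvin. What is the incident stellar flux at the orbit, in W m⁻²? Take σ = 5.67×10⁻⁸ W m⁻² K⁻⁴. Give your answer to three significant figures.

Invert the energy balance for S: S = 4σT⁴/(1−α).
The emitted flux is σT⁴ = 880.4 W m⁻².
So S = 4×880.4/(1−0.27) = 4824 W m⁻².

4820 W m⁻²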